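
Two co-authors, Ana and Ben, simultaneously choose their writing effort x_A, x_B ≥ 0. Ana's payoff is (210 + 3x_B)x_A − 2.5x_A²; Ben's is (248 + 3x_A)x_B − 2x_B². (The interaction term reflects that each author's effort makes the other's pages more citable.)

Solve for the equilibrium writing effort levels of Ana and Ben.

144, 170

Expanding Ana's payoff: 210x_A + 3x_Bx_A − 2.5x_A².
∂π/∂x_A = 210 + 3x_B − 5x_A = 0, so x_A = 42 + 0.6x_B.
Likewise for Ben: x_B = 62 + 0.75x_A.
Plugging x_B into Ana's best response: x_A = 42 + 0.6(62 + 0.75x_A) ⇒ 0.55x_A = 79.2, so x_A = 144.
Then x_B = 62 + 0.75·144 = 170.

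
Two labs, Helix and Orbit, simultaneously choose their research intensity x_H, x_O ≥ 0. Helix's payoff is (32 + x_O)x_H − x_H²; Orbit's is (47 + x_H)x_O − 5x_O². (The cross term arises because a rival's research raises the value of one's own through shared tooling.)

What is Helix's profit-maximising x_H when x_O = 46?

39

Expanding Helix's payoff: 32x_H + x_Ox_H − x_H².
∂π/∂x_H = 32 + x_O − 2x_H = 0, so x_H = 16 + 0.5x_O.
At x_O = 46: x_H = 16 + 0.5·46 = 39.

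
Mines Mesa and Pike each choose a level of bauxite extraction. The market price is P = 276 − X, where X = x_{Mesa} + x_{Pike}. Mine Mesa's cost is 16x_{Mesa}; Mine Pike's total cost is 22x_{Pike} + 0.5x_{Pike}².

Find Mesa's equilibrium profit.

Mine Mesa's profit: π = x_{Mesa}(276 − (x_{Mesa} + x_{Pike})) − 16x_{Mesa}.
∂π/∂x_{Mesa} = 260 − 2x_{Mesa} − x_{Pike} = 0, so x_{Mesa} = 130 − 0.5x_{Pike}.
For Pike: ∂π/∂x_{Pike} = 254 − 3x_{Pike} − x_{Mesa} = 0 ⇒ x_{Pike} = 254/3 − (1/3)x_{Mesa}.
Solving the two reaction functions simultaneously: (1 − (−0.5)(−1/3))x_{Mesa} = 130 − 0.5·(254/3), so (5/6)x_{Mesa} = 263/3 and x_{Mesa} = 105.2.
Then x_{Pike} = 254/3 − (1/3)·105.2 = 49.6.
Price P = 276 − 154.8 = 121.2.
Mesa's profit: (121.2 − 16)·105.2 = 11067.04.

11067.04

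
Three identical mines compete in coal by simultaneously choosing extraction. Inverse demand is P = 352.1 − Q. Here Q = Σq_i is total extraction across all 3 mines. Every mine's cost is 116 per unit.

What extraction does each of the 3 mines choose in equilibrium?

59.025

A representative mine's profit is π_i = q_i(352.1 − Q) − 116q_i, with Q = q_i + Σ_{j≠i} q_j.
First-order condition: 236.1 − 2q_i − Σ_{j≠i} q_j = 0.
In a symmetric equilibrium every mine chooses the same q, so Σ_{j≠i} q_j = 2q. The condition becomes 236.1 − 4q = 0, giving q = 236.1/4 = 59.025.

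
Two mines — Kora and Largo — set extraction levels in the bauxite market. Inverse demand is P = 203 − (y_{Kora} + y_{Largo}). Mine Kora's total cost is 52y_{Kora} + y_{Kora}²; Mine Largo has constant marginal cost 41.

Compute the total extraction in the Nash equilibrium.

Mine Kora's profit: π = y_{Kora}(203 − (y_{Kora} + y_{Largo})) − 52y_{Kora} − y_{Kora}².
∂π/∂y_{Kora} = 151 − 4y_{Kora} − y_{Largo} = 0, so y_{Kora} = 37.75 − 0.25y_{Largo}.
For Largo: ∂π/∂y_{Largo} = 162 − 2y_{Largo} − y_{Kora} = 0 ⇒ y_{Largo} = 81 − 0.5y_{Kora}.
Plugging y_{Largo} into Kora's best response: y_{Kora} = 37.75 − 0.25(81 − 0.5y_{Kora}) ⇒ 0.875y_{Kora} = 17.5, so y_{Kora} = 20.
Then y_{Largo} = 81 − 0.5·20 = 71.
Total extraction: 20 + 71 = 91.

91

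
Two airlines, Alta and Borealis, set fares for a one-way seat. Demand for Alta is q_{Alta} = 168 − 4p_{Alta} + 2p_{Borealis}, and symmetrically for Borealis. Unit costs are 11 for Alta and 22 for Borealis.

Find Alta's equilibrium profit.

Alta's profit: π = (p_{Alta} − 11)(168 − 4p_{Alta} + 2p_{Borealis}).
∂π/∂p_{Alta} = 212 − 8p_{Alta} + 2p_{Borealis} = 0 ⇒ p_{Alta} = 26.5 + 0.25p_{Borealis}.
Similarly p_{Borealis} = 32 + 0.25p_{Alta}.
Substituting the second reaction function into the first: p_{Alta} = 26.5 + 0.25(32 + 0.25p_{Alta}), which gives 0.9375p_{Alta} = 34.5 ⇒ p_{Alta} = 36.8.
Then p_{Borealis} = 32 + 0.25·36.8 = 41.2.
q_{Alta} = 168 − 4·36.8 + 2·41.2 = 103.2.
Profit = (36.8 − 11)·103.2 = 2662.56.

2662.56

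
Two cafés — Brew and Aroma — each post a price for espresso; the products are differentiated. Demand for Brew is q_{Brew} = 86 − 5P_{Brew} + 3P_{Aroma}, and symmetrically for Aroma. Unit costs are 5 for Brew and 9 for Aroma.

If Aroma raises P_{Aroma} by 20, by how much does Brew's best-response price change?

Brew's profit: π = (P_{Brew} − 5)(86 − 5P_{Brew} + 3P_{Aroma}).
∂π/∂P_{Brew} = 111 − 10P_{Brew} + 3P_{Aroma} = 0 ⇒ P_{Brew} = 11.1 + 0.3P_{Aroma}.
The reaction-function slope is 0.3, so a 20-unit rise in P_{Aroma} moves P_{Brew} by 0.3 × 20 = 6. Brew's best response rises — the actions are strategic complements.

6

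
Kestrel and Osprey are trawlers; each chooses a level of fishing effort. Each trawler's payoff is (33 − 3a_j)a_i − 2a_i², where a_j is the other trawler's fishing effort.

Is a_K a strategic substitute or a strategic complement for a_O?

strategic substitutes

Kestrel's payoff is (33 − 3a_O)a_K − 2a_K².
∂π/∂a_K = 33 − 3a_O − 4a_K = 0, so a_K = 8.25 − 0.75a_O.
The best-response slope da_K/da_O = −0.75 < 0: the reaction function is downward-sloping, so the choices are strategic substitutes.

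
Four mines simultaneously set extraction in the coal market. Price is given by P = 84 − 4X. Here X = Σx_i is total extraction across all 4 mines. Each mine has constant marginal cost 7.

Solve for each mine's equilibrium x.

3.85

A representative mine's profit is π_i = x_i(84 − 4X) − 7x_i, with X = x_i + Σ_{j≠i} x_j.
First-order condition: 77 − 8x_i − 4Σ_{j≠i} x_j = 0.
With identical mines, set every x_j = x: then 77 − 8x − 12x = 0, i.e. x = 77/20 = 3.85.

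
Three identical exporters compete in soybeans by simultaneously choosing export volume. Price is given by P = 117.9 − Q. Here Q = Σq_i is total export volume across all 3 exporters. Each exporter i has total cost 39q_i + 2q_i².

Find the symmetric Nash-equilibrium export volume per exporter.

A representative exporter's profit is π_i = q_i(117.9 − Q) − 39q_i − 2q_i², with Q = q_i + Σ_{j≠i} q_j.
First-order condition: 78.9 − 6q_i − Σ_{j≠i} q_j = 0.
With identical exporters, set every q_j = q: then 78.9 − 6q − 2q = 0, i.e. q = 78.9/8 = 9.8625.

9.8625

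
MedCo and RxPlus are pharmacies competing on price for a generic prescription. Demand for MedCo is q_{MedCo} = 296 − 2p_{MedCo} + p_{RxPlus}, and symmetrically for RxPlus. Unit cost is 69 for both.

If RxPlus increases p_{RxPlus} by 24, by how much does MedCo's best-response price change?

6

MedCo's profit: π = (p_{MedCo} − 69)(296 − 2p_{MedCo} + p_{RxPlus}).
∂π/∂p_{MedCo} = 434 − 4p_{MedCo} + p_{RxPlus} = 0 ⇒ p_{MedCo} = 108.5 + 0.25p_{RxPlus}.
The reaction-function slope is 0.25, so a 24-unit rise in p_{RxPlus} moves p_{MedCo} by 0.25 × 24 = 6. MedCo's best response rises — the actions are strategic complements.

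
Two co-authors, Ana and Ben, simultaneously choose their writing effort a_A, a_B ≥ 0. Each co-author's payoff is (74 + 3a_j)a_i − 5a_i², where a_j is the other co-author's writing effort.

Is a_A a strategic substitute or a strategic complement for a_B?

strategic complements

Ana's payoff is (74 + 3a_B)a_A − 5a_A².
∂π/∂a_A = 74 + 3a_B − 10a_A = 0, so a_A = 7.4 + 0.3a_B.
The best-response slope da_A/da_B = 0.3 > 0: the reaction function is upward-sloping, so the choices are strategic complements.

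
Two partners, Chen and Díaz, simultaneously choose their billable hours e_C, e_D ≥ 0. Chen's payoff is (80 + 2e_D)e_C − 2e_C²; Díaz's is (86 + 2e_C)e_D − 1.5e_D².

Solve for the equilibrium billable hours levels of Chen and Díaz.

51.5, 63

Expanding Chen's payoff: 80e_C + 2e_De_C − 2e_C².
∂π/∂e_C = 80 + 2e_D − 4e_C = 0, so e_C = 20 + 0.5e_D.
Likewise for Díaz: e_D = 86/3 + (2/3)e_C.
Plugging e_D into Chen's best response: e_C = 20 + 0.5(86/3 + (2/3)e_C) ⇒ (2/3)e_C = 103/3, so e_C = 51.5.
Then e_D = 86/3 + (2/3)·51.5 = 63.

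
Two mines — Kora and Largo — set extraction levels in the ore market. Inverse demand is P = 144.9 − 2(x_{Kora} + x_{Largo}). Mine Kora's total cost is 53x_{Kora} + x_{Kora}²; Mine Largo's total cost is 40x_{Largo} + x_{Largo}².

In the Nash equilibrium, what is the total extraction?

Mine Kora's profit: π = x_{Kora}(144.9 − 2(x_{Kora} + x_{Largo})) − 53x_{Kora} − x_{Kora}².
∂π/∂x_{Kora} = 91.9 − 6x_{Kora} − 2x_{Largo} = 0, so x_{Kora} = 919/60 − (1/3)x_{Largo}.
By the same steps for Largo: x_{Largo} = 1049/60 − (1/3)x_{Kora}.
Substituting the second reaction function into the first: x_{Kora} = 919/60 − (1/3)(1049/60 − (1/3)x_{Kora}), which gives (8/9)x_{Kora} = 427/45 ⇒ x_{Kora} = 10.675.
Then x_{Largo} = 1049/60 − (1/3)·10.675 = 13.925.
Total extraction: 10.675 + 13.925 = 24.6.

24.6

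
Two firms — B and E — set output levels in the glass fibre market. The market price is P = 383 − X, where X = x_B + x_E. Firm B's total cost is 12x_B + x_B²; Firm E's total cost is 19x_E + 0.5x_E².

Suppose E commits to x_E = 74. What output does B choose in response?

Firm B's profit: π = x_B(383 − (x_B + x_E)) − 12x_B − x_B².
∂π/∂x_B = 371 − 4x_B − x_E = 0, so x_B = 92.75 − 0.25x_E.
At x_E = 74: x_B = 92.75 − 0.25·74 = 74.25.

74.25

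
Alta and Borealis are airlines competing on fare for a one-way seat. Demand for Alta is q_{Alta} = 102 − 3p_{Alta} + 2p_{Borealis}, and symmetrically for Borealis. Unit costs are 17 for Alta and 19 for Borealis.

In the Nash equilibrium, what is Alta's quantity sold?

Alta's profit: π = (p_{Alta} − 17)(102 − 3p_{Alta} + 2p_{Borealis}).
∂π/∂p_{Alta} = 153 − 6p_{Alta} + 2p_{Borealis} = 0 ⇒ p_{Alta} = 25.5 + (1/3)p_{Borealis}.
Similarly p_{Borealis} = 26.5 + (1/3)p_{Alta}.
Plugging p_{Borealis} into Alta's best response: p_{Alta} = 25.5 + (1/3)(26.5 + (1/3)p_{Alta}) ⇒ (8/9)p_{Alta} = 103/3, so p_{Alta} = 38.625.
Then p_{Borealis} = 26.5 + (1/3)·38.625 = 39.375.
q_{Alta} = 102 − 3·38.625 + 2·39.375 = 64.875.

64.875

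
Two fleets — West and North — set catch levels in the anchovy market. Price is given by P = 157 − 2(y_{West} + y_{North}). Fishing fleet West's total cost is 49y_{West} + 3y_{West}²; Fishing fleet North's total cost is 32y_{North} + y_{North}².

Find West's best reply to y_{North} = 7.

9.4

Fishing fleet West's profit: π = y_{West}(157 − 2(y_{West} + y_{North})) − 49y_{West} − 3y_{West}².
∂π/∂y_{West} = 108 − 10y_{West} − 2y_{North} = 0, so y_{West} = 10.8 − 0.2y_{North}.
At y_{North} = 7: y_{West} = 10.8 − 0.2·7 = 9.4.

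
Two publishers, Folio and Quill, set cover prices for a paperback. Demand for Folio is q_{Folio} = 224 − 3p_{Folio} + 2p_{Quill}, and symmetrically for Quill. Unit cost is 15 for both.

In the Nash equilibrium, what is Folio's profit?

8190.1875

Folio's profit: π = (p_{Folio} − 15)(224 − 3p_{Folio} + 2p_{Quill}).
∂π/∂p_{Folio} = 269 − 6p_{Folio} + 2p_{Quill} = 0 ⇒ p_{Folio} = 269/6 + (1/3)p_{Quill}.
The game is symmetric, so in equilibrium p_{Quill} = p_{Folio}: the reaction function gives (2/3)p_{Folio} = 269/6, hence p_{Folio} = 67.25.
q_{Folio} = 224 − 3·67.25 + 2·67.25 = 156.75.
Profit = (67.25 − 15)·156.75 = 8190.1875.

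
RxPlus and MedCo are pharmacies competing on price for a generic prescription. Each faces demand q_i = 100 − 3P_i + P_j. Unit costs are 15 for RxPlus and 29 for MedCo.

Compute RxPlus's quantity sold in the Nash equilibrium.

RxPlus's profit: π = (P_{RxPlus} − 15)(100 − 3P_{RxPlus} + P_{MedCo}).
∂π/∂P_{RxPlus} = 145 − 6P_{RxPlus} + P_{MedCo} = 0 ⇒ P_{RxPlus} = 145/6 + (1/6)P_{MedCo}.
Similarly P_{MedCo} = 187/6 + (1/6)P_{RxPlus}.
Plugging P_{MedCo} into RxPlus's best response: P_{RxPlus} = 145/6 + (1/6)(187/6 + (1/6)P_{RxPlus}) ⇒ (35/36)P_{RxPlus} = 1057/36, so P_{RxPlus} = 30.2.
Then P_{MedCo} = 187/6 + (1/6)·30.2 = 36.2.
q_{RxPlus} = 100 − 3·30.2 + 36.2 = 45.6.

45.6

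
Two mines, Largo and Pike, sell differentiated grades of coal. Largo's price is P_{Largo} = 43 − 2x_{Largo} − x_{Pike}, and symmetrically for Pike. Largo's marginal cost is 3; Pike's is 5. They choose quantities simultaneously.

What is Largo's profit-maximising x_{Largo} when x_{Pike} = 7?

Mine Largo's profit: π = x_{Largo}(43 − 2x_{Largo} − x_{Pike}) − 3x_{Largo}.
∂π/∂x_{Largo} = 40 − 4x_{Largo} − x_{Pike} = 0 ⇒ x_{Largo} = 10 − 0.25x_{Pike}.
At x_{Pike} = 7: x_{Largo} = 10 − 0.25·7 = 8.25.

8.25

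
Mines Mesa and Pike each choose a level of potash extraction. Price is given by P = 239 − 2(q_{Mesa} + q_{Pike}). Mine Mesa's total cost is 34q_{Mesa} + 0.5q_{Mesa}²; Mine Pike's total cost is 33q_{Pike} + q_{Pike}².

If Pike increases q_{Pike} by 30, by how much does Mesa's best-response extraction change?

-12

Mine Mesa's profit: π = q_{Mesa}(239 − 2(q_{Mesa} + q_{Pike})) − 34q_{Mesa} − 0.5q_{Mesa}².
∂π/∂q_{Mesa} = 205 − 5q_{Mesa} − 2q_{Pike} = 0, so q_{Mesa} = 41 − 0.4q_{Pike}.
The reaction-function slope is −0.4, so a 30-unit rise in q_{Pike} moves q_{Mesa} by −0.4 × 30 = −12. Mesa's best response falls — the actions are strategic substitutes.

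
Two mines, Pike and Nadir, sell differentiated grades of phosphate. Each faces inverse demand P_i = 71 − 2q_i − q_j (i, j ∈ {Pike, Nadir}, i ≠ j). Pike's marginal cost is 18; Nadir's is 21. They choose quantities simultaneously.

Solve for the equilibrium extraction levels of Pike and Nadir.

10.8, 9.8

Mine Pike's profit: π = q_{Pike}(71 − 2q_{Pike} − q_{Nadir}) − 18q_{Pike}.
∂π/∂q_{Pike} = 53 − 4q_{Pike} − q_{Nadir} = 0 ⇒ q_{Pike} = 13.25 − 0.25q_{Nadir}.
Similarly q_{Nadir} = 12.5 − 0.25q_{Pike}.
Plugging q_{Nadir} into Pike's best response: q_{Pike} = 13.25 − 0.25(12.5 − 0.25q_{Pike}) ⇒ 0.9375q_{Pike} = 10.125, so q_{Pike} = 10.8.
Then q_{Nadir} = 12.5 − 0.25·10.8 = 9.8.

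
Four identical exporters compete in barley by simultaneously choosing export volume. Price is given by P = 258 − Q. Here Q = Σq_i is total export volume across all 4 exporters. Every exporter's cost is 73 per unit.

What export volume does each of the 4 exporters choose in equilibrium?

A representative exporter's profit is π_i = q_i(258 − Q) − 73q_i, with Q = q_i + Σ_{j≠i} q_j.
First-order condition: 185 − 2q_i − Σ_{j≠i} q_j = 0.
Imposing symmetry (q_j = q for all j) turns Σ_{j≠i} q_j into 3q, so 185 = 5q and q = 37.

37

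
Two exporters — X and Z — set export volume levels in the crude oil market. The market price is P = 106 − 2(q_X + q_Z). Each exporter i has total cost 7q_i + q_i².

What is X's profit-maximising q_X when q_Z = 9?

13.5

Exporter X's profit: π = q_X(106 − 2(q_X + q_Z)) − 7q_X − q_X².
∂π/∂q_X = 99 − 6q_X − 2q_Z = 0, so q_X = 16.5 − (1/3)q_Z.
At q_Z = 9: q_X = 16.5 − (1/3)·9 = 13.5.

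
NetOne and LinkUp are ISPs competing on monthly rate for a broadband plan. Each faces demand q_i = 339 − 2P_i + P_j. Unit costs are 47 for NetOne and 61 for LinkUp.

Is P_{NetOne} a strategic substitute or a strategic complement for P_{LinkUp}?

strategic complements

NetOne's profit: π = (P_{NetOne} − 47)(339 − 2P_{NetOne} + P_{LinkUp}).
∂π/∂P_{NetOne} = 433 − 4P_{NetOne} + P_{LinkUp} = 0 ⇒ P_{NetOne} = 108.25 + 0.25P_{LinkUp}.
The best-response slope dP_{NetOne}/dP_{LinkUp} = 0.25 > 0: the reaction function is upward-sloping, so the choices are strategic complements.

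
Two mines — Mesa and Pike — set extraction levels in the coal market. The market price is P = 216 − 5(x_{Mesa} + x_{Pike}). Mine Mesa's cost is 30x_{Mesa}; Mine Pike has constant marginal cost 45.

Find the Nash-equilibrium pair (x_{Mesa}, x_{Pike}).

13.4, 10.4

Mine Mesa's profit: π = x_{Mesa}(216 − 5(x_{Mesa} + x_{Pike})) − 30x_{Mesa}.
∂π/∂x_{Mesa} = 186 − 10x_{Mesa} − 5x_{Pike} = 0, so x_{Mesa} = 18.6 − 0.5x_{Pike}.
By the same steps for Pike: x_{Pike} = 17.1 − 0.5x_{Mesa}.
Plugging x_{Pike} into Mesa's best response: x_{Mesa} = 18.6 − 0.5(17.1 − 0.5x_{Mesa}) ⇒ 0.75x_{Mesa} = 10.05, so x_{Mesa} = 13.4.
Then x_{Pike} = 17.1 − 0.5·13.4 = 10.4.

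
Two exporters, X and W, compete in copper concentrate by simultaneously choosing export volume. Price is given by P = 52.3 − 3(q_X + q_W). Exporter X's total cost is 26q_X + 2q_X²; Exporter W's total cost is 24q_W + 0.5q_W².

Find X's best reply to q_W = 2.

Exporter X's profit: π = q_X(52.3 − 3(q_X + q_W)) − 26q_X − 2q_X².
∂π/∂q_X = 26.3 − 10q_X − 3q_W = 0, so q_X = 2.63 − 0.3q_W.
At q_W = 2: q_X = 2.63 − 0.3·2 = 2.03.

2.03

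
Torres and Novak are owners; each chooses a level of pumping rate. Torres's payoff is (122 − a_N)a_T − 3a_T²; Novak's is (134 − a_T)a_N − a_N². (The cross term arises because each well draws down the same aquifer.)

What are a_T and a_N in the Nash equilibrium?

Expanding Torres's payoff: 122a_T − a_Na_T − 3a_T².
∂π/∂a_T = 122 − a_N − 6a_T = 0, so a_T = 61/3 − (1/6)a_N.
Likewise for Novak: a_N = 67 − 0.5a_T.
Substituting the second reaction function into the first: a_T = 61/3 − (1/6)(67 − 0.5a_T), which gives (11/12)a_T = 55/6 ⇒ a_T = 10.
Then a_N = 67 − 0.5·10 = 62.

10, 62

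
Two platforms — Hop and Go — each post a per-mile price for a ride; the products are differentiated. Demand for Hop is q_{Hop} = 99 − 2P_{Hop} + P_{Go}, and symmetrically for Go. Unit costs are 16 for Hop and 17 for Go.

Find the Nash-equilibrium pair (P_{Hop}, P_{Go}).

Hop's profit: π = (P_{Hop} − 16)(99 − 2P_{Hop} + P_{Go}).
∂π/∂P_{Hop} = 131 − 4P_{Hop} + P_{Go} = 0 ⇒ P_{Hop} = 32.75 + 0.25P_{Go}.
Similarly P_{Go} = 33.25 + 0.25P_{Hop}.
Substituting the second reaction function into the first: P_{Hop} = 32.75 + 0.25(33.25 + 0.25P_{Hop}), which gives 0.9375P_{Hop} = 41.0625 ⇒ P_{Hop} = 43.8.
Then P_{Go} = 33.25 + 0.25·43.8 = 44.2.

43.8, 44.2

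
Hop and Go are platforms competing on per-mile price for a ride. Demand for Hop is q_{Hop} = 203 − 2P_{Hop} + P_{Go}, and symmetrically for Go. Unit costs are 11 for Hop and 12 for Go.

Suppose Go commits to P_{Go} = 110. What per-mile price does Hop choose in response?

83.75

Hop's profit: π = (P_{Hop} − 11)(203 − 2P_{Hop} + P_{Go}).
∂π/∂P_{Hop} = 225 − 4P_{Hop} + P_{Go} = 0 ⇒ P_{Hop} = 56.25 + 0.25P_{Go}.
At P_{Go} = 110: P_{Hop} = 56.25 + 0.25·110 = 83.75.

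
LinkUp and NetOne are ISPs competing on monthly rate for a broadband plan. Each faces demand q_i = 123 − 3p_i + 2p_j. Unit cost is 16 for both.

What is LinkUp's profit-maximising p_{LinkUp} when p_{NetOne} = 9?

LinkUp's profit: π = (p_{LinkUp} − 16)(123 − 3p_{LinkUp} + 2p_{NetOne}).
∂π/∂p_{LinkUp} = 171 − 6p_{LinkUp} + 2p_{NetOne} = 0 ⇒ p_{LinkUp} = 28.5 + (1/3)p_{NetOne}.
At p_{NetOne} = 9: p_{LinkUp} = 28.5 + (1/3)·9 = 31.5.

31.5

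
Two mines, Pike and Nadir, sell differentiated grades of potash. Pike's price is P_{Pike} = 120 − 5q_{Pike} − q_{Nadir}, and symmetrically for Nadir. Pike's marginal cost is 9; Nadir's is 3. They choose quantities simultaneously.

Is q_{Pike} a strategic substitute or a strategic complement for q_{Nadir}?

Mine Pike's profit: π = q_{Pike}(120 − 5q_{Pike} − q_{Nadir}) − 9q_{Pike}.
∂π/∂q_{Pike} = 111 − 10q_{Pike} − q_{Nadir} = 0 ⇒ q_{Pike} = 11.1 − 0.1q_{Nadir}.
The best-response slope dq_{Pike}/dq_{Nadir} = −0.1 < 0: the reaction function is downward-sloping, so the choices are strategic substitutes.

strategic substitutes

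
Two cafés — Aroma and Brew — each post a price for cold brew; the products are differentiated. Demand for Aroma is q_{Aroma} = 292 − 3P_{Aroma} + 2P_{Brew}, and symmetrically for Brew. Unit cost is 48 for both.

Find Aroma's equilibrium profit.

11163

Aroma's profit: π = (P_{Aroma} − 48)(292 − 3P_{Aroma} + 2P_{Brew}).
∂π/∂P_{Aroma} = 436 − 6P_{Aroma} + 2P_{Brew} = 0 ⇒ P_{Aroma} = 218/3 + (1/3)P_{Brew}.
By symmetry P_{Brew} = P_{Aroma}; substituting into the reaction function, (2/3)P_{Aroma} = 218/3 and P_{Aroma} = 109.
q_{Aroma} = 292 − 3·109 + 2·109 = 183.
Profit = (109 − 48)·183 = 11163.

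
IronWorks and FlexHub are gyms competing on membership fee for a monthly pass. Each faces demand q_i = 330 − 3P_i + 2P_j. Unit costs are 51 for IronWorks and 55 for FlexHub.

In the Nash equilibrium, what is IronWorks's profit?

14910.75

IronWorks's profit: π = (P_{IronWorks} − 51)(330 − 3P_{IronWorks} + 2P_{FlexHub}).
∂π/∂P_{IronWorks} = 483 − 6P_{IronWorks} + 2P_{FlexHub} = 0 ⇒ P_{IronWorks} = 80.5 + (1/3)P_{FlexHub}.
Similarly P_{FlexHub} = 82.5 + (1/3)P_{IronWorks}.
Substituting the second reaction function into the first: P_{IronWorks} = 80.5 + (1/3)(82.5 + (1/3)P_{IronWorks}), which gives (8/9)P_{IronWorks} = 108 ⇒ P_{IronWorks} = 121.5.
Then P_{FlexHub} = 82.5 + (1/3)·121.5 = 123.
q_{IronWorks} = 330 − 3·121.5 + 2·123 = 211.5.
Profit = (121.5 − 51)·211.5 = 14910.75.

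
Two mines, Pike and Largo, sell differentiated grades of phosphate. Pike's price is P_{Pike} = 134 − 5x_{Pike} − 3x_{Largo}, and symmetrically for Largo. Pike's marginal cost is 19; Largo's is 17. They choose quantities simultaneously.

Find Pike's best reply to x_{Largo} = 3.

10.6

Mine Pike's profit: π = x_{Pike}(134 − 5x_{Pike} − 3x_{Largo}) − 19x_{Pike}.
∂π/∂x_{Pike} = 115 − 10x_{Pike} − 3x_{Largo} = 0 ⇒ x_{Pike} = 11.5 − 0.3x_{Largo}.
At x_{Largo} = 3: x_{Pike} = 11.5 − 0.3·3 = 10.6.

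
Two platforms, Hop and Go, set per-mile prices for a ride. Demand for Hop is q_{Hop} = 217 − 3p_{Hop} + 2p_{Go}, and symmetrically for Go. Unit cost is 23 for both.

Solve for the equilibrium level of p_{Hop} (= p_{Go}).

71.5

Hop's profit: π = (p_{Hop} − 23)(217 − 3p_{Hop} + 2p_{Go}).
∂π/∂p_{Hop} = 286 − 6p_{Hop} + 2p_{Go} = 0 ⇒ p_{Hop} = 143/3 + (1/3)p_{Go}.
The game is symmetric, so in equilibrium p_{Go} = p_{Hop}: the reaction function gives (2/3)p_{Hop} = 143/3, hence p_{Hop} = 71.5.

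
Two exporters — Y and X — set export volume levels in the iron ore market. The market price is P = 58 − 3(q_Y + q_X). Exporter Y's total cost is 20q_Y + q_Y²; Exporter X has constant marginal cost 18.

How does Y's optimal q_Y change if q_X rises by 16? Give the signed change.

Exporter Y's profit: π = q_Y(58 − 3(q_Y + q_X)) − 20q_Y − q_Y².
∂π/∂q_Y = 38 − 8q_Y − 3q_X = 0, so q_Y = 4.75 − 0.375q_X.
The reaction-function slope is −0.375, so a 16-unit rise in q_X moves q_Y by −0.375 × 16 = −6. Y's best response falls — the actions are strategic substitutes.

-6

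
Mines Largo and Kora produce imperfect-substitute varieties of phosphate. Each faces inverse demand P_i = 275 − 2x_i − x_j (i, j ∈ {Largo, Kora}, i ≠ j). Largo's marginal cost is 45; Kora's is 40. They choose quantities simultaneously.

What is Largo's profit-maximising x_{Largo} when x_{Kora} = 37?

48.25

Mine Largo's profit: π = x_{Largo}(275 − 2x_{Largo} − x_{Kora}) − 45x_{Largo}.
∂π/∂x_{Largo} = 230 − 4x_{Largo} − x_{Kora} = 0 ⇒ x_{Largo} = 57.5 − 0.25x_{Kora}.
At x_{Kora} = 37: x_{Largo} = 57.5 − 0.25·37 = 48.25.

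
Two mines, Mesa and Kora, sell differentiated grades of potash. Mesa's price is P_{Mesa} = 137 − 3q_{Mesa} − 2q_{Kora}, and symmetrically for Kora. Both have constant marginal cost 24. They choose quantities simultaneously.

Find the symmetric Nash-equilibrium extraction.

14.125

Mine Mesa's profit: π = q_{Mesa}(137 − 3q_{Mesa} − 2q_{Kora}) − 24q_{Mesa}.
∂π/∂q_{Mesa} = 113 − 6q_{Mesa} − 2q_{Kora} = 0 ⇒ q_{Mesa} = 113/6 − (1/3)q_{Kora}.
The game is symmetric, so in equilibrium q_{Kora} = q_{Mesa}: the reaction function gives (4/3)q_{Mesa} = 113/6, hence q_{Mesa} = 14.125.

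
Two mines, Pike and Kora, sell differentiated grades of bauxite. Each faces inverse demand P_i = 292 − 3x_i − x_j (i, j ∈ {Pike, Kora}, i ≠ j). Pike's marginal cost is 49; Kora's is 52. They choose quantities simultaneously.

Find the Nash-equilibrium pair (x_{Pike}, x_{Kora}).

34.8, 34.2

Mine Pike's profit: π = x_{Pike}(292 − 3x_{Pike} − x_{Kora}) − 49x_{Pike}.
∂π/∂x_{Pike} = 243 − 6x_{Pike} − x_{Kora} = 0 ⇒ x_{Pike} = 40.5 − (1/6)x_{Kora}.
Similarly x_{Kora} = 40 − (1/6)x_{Pike}.
Substituting the second reaction function into the first: x_{Pike} = 40.5 − (1/6)(40 − (1/6)x_{Pike}), which gives (35/36)x_{Pike} = 203/6 ⇒ x_{Pike} = 34.8.
Then x_{Kora} = 40 − (1/6)·34.8 = 34.2.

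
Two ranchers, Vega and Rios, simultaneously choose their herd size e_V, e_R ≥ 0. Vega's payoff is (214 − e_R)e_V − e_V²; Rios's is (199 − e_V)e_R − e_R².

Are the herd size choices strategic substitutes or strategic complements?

strategic substitutes

Expanding Vega's payoff: 214e_V − e_Re_V − e_V².
∂π/∂e_V = 214 − e_R − 2e_V = 0, so e_V = 107 − 0.5e_R.
The best-response slope de_V/de_R = −0.5 < 0: the reaction function is downward-sloping, so the choices are strategic substitutes.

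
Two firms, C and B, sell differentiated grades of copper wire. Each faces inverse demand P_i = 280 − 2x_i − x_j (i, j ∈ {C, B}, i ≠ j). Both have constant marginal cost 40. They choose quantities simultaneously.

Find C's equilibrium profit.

4608

Firm C's profit: π = x_C(280 − 2x_C − x_B) − 40x_C.
∂π/∂x_C = 240 − 4x_C − x_B = 0 ⇒ x_C = 60 − 0.25x_B.
The game is symmetric, so in equilibrium x_B = x_C: the reaction function gives 1.25x_C = 60, hence x_C = 48.
P_C = 280 − 2·48 − 48 = 136.
Profit = (136 − 40)·48 = 4608.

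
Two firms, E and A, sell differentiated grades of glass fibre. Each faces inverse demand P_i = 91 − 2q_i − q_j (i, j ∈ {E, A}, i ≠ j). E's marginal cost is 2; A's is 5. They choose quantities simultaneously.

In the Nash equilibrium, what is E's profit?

Firm E's profit: π = q_E(91 − 2q_E − q_A) − 2q_E.
∂π/∂q_E = 89 − 4q_E − q_A = 0 ⇒ q_E = 22.25 − 0.25q_A.
Similarly q_A = 21.5 − 0.25q_E.
Substituting the second reaction function into the first: q_E = 22.25 − 0.25(21.5 − 0.25q_E), which gives 0.9375q_E = 16.875 ⇒ q_E = 18.
Then q_A = 21.5 − 0.25·18 = 17.
P_E = 91 − 2·18 − 17 = 38.
Profit = (38 − 2)·18 = 648.

648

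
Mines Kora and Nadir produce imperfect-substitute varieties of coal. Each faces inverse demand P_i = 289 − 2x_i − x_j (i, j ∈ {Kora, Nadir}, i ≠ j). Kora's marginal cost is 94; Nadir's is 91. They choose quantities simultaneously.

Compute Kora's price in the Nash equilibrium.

Mine Kora's profit: π = x_{Kora}(289 − 2x_{Kora} − x_{Nadir}) − 94x_{Kora}.
∂π/∂x_{Kora} = 195 − 4x_{Kora} − x_{Nadir} = 0 ⇒ x_{Kora} = 48.75 − 0.25x_{Nadir}.
Similarly x_{Nadir} = 49.5 − 0.25x_{Kora}.
Plugging x_{Nadir} into Kora's best response: x_{Kora} = 48.75 − 0.25(49.5 − 0.25x_{Kora}) ⇒ 0.9375x_{Kora} = 36.375, so x_{Kora} = 38.8.
Then x_{Nadir} = 49.5 − 0.25·38.8 = 39.8.
P_{Kora} = 289 − 2·38.8 − 39.8 = 171.6.

171.6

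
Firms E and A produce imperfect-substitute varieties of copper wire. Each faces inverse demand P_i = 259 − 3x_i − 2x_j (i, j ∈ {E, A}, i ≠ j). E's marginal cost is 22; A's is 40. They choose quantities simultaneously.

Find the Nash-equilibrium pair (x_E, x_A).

Firm E's profit: π = x_E(259 − 3x_E − 2x_A) − 22x_E.
∂π/∂x_E = 237 − 6x_E − 2x_A = 0 ⇒ x_E = 39.5 − (1/3)x_A.
Similarly x_A = 36.5 − (1/3)x_E.
Plugging x_A into E's best response: x_E = 39.5 − (1/3)(36.5 − (1/3)x_E) ⇒ (8/9)x_E = 82/3, so x_E = 30.75.
Then x_A = 36.5 − (1/3)·30.75 = 26.25.

30.75, 26.25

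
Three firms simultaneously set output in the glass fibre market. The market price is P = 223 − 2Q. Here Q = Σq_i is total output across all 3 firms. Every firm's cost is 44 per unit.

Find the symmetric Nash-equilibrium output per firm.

A representative firm's profit is π_i = q_i(223 − 2Q) − 44q_i, with Q = q_i + Σ_{j≠i} q_j.
First-order condition: 179 − 4q_i − 2Σ_{j≠i} q_j = 0.
Imposing symmetry (q_j = q for all j) turns Σ_{j≠i} q_j into 2q, so 179 = 8q and q = 22.375.

22.375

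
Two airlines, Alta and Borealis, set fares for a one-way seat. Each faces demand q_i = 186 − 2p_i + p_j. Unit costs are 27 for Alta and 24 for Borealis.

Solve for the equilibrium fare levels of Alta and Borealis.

79.6, 78.4

Alta's profit: π = (p_{Alta} − 27)(186 − 2p_{Alta} + p_{Borealis}).
∂π/∂p_{Alta} = 240 − 4p_{Alta} + p_{Borealis} = 0 ⇒ p_{Alta} = 60 + 0.25p_{Borealis}.
Similarly p_{Borealis} = 58.5 + 0.25p_{Alta}.
Plugging p_{Borealis} into Alta's best response: p_{Alta} = 60 + 0.25(58.5 + 0.25p_{Alta}) ⇒ 0.9375p_{Alta} = 74.625, so p_{Alta} = 79.6.
Then p_{Borealis} = 58.5 + 0.25·79.6 = 78.4.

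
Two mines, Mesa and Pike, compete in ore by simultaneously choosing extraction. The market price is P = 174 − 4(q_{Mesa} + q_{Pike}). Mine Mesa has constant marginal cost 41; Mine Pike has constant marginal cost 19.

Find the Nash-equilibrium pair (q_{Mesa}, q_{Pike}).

9.25, 14.75

Mine Mesa's profit: π = q_{Mesa}(174 − 4(q_{Mesa} + q_{Pike})) − 41q_{Mesa}.
∂π/∂q_{Mesa} = 133 − 8q_{Mesa} − 4q_{Pike} = 0, so q_{Mesa} = 16.625 − 0.5q_{Pike}.
By the same steps for Pike: q_{Pike} = 19.375 − 0.5q_{Mesa}.
Plugging q_{Pike} into Mesa's best response: q_{Mesa} = 16.625 − 0.5(19.375 − 0.5q_{Mesa}) ⇒ 0.75q_{Mesa} = 6.9375, so q_{Mesa} = 9.25.
Then q_{Pike} = 19.375 − 0.5·9.25 = 14.75.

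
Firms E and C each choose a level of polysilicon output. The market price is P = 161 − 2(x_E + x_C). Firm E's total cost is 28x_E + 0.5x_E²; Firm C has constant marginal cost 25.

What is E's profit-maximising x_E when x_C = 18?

Firm E's profit: π = x_E(161 − 2(x_E + x_C)) − 28x_E − 0.5x_E².
∂π/∂x_E = 133 − 5x_E − 2x_C = 0, so x_E = 26.6 − 0.4x_C.
At x_C = 18: x_E = 26.6 − 0.4·18 = 19.4.

19.4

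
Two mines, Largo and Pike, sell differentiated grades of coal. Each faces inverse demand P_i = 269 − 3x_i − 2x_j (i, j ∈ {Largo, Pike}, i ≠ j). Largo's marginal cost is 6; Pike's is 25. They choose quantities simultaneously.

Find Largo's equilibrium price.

Mine Largo's profit: π = x_{Largo}(269 − 3x_{Largo} − 2x_{Pike}) − 6x_{Largo}.
∂π/∂x_{Largo} = 263 − 6x_{Largo} − 2x_{Pike} = 0 ⇒ x_{Largo} = 263/6 − (1/3)x_{Pike}.
Similarly x_{Pike} = 122/3 − (1/3)x_{Largo}.
Solving the two reaction functions simultaneously: (1 − (−1/3)(−1/3))x_{Largo} = 263/6 − (1/3)·(122/3), so (8/9)x_{Largo} = 545/18 and x_{Largo} = 34.0625.
Then x_{Pike} = 122/3 − (1/3)·34.0625 = 29.3125.
P_{Largo} = 269 − 3·34.0625 − 2·29.3125 = 108.1875.

108.1875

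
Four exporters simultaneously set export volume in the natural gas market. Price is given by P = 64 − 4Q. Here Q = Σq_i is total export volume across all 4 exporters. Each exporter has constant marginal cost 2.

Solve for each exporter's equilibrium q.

3.1

A representative exporter's profit is π_i = q_i(64 − 4Q) − 2q_i, with Q = q_i + Σ_{j≠i} q_j.
First-order condition: 62 − 8q_i − 4Σ_{j≠i} q_j = 0.
In a symmetric equilibrium every exporter chooses the same q, so Σ_{j≠i} q_j = 3q. The condition becomes 62 − 20q = 0, giving q = 62/20 = 3.1.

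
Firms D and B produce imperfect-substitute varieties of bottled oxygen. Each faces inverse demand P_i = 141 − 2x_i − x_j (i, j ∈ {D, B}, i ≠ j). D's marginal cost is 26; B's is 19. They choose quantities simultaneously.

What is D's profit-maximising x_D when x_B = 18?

24.25

Firm D's profit: π = x_D(141 − 2x_D − x_B) − 26x_D.
∂π/∂x_D = 115 − 4x_D − x_B = 0 ⇒ x_D = 28.75 − 0.25x_B.
At x_B = 18: x_D = 28.75 − 0.25·18 = 24.25.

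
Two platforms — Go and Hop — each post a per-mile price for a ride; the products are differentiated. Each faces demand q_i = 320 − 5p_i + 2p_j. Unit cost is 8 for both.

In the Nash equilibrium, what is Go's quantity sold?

Go's profit: π = (p_{Go} − 8)(320 − 5p_{Go} + 2p_{Hop}).
∂π/∂p_{Go} = 360 − 10p_{Go} + 2p_{Hop} = 0 ⇒ p_{Go} = 36 + 0.2p_{Hop}.
By symmetry p_{Hop} = p_{Go}; substituting into the reaction function, 0.8p_{Go} = 36 and p_{Go} = 45.
q_{Go} = 320 − 5·45 + 2·45 = 185.

185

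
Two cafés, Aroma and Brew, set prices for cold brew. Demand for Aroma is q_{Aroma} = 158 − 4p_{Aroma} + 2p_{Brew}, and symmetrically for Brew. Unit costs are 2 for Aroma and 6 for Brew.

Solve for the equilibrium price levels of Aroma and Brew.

Aroma's profit: π = (p_{Aroma} − 2)(158 − 4p_{Aroma} + 2p_{Brew}).
∂π/∂p_{Aroma} = 166 − 8p_{Aroma} + 2p_{Brew} = 0 ⇒ p_{Aroma} = 20.75 + 0.25p_{Brew}.
Similarly p_{Brew} = 22.75 + 0.25p_{Aroma}.
Substituting the second reaction function into the first: p_{Aroma} = 20.75 + 0.25(22.75 + 0.25p_{Aroma}), which gives 0.9375p_{Aroma} = 26.4375 ⇒ p_{Aroma} = 28.2.
Then p_{Brew} = 22.75 + 0.25·28.2 = 29.8.

28.2, 29.8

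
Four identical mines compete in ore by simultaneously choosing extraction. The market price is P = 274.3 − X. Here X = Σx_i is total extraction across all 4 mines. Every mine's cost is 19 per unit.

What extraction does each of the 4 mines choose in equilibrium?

51.06

A representative mine's profit is π_i = x_i(274.3 − X) − 19x_i, with X = x_i + Σ_{j≠i} x_j.
First-order condition: 255.3 − 2x_i − Σ_{j≠i} x_j = 0.
In a symmetric equilibrium every mine chooses the same x, so Σ_{j≠i} x_j = 3x. The condition becomes 255.3 − 5x = 0, giving x = 255.3/5 = 51.06.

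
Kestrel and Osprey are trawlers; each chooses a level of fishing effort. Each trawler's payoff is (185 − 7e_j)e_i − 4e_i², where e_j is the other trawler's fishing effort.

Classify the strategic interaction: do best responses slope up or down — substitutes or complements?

strategic substitutes

Kestrel's payoff is (185 − 7e_O)e_K − 4e_K².
∂π/∂e_K = 185 − 7e_O − 8e_K = 0, so e_K = 23.125 − 0.875e_O.
The best-response slope de_K/de_O = −0.875 < 0: the reaction function is downward-sloping, so the choices are strategic substitutes.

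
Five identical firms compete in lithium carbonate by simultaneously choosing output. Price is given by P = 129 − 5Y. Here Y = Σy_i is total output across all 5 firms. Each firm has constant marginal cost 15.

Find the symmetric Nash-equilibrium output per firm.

A representative firm's profit is π_i = y_i(129 − 5Y) − 15y_i, with Y = y_i + Σ_{j≠i} y_j.
First-order condition: 114 − 10y_i − 5Σ_{j≠i} y_j = 0.
With identical firms, set every y_j = y: then 114 − 10y − 20y = 0, i.e. y = 114/30 = 3.8.

3.8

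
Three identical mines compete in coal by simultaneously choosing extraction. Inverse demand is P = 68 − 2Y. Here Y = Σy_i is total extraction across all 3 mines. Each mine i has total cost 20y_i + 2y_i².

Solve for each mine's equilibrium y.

A representative mine's profit is π_i = y_i(68 − 2Y) − 20y_i − 2y_i², with Y = y_i + Σ_{j≠i} y_j.
First-order condition: 48 − 8y_i − 2Σ_{j≠i} y_j = 0.
With identical mines, set every y_j = y: then 48 − 8y − 4y = 0, i.e. y = 48/12 = 4.

4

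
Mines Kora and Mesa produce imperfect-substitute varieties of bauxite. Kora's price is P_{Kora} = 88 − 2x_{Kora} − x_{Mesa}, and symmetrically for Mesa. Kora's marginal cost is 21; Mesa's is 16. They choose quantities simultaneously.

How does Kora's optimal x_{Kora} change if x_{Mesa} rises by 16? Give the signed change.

-4

Mine Kora's profit: π = x_{Kora}(88 − 2x_{Kora} − x_{Mesa}) − 21x_{Kora}.
∂π/∂x_{Kora} = 67 − 4x_{Kora} − x_{Mesa} = 0 ⇒ x_{Kora} = 16.75 − 0.25x_{Mesa}.
The reaction-function slope is −0.25, so a 16-unit rise in x_{Mesa} moves x_{Kora} by −0.25 × 16 = −4. Kora's best response falls — the actions are strategic substitutes.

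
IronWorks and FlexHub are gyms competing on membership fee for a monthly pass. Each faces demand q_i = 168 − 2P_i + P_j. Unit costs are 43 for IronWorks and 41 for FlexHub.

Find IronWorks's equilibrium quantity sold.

IronWorks's profit: π = (P_{IronWorks} − 43)(168 − 2P_{IronWorks} + P_{FlexHub}).
∂π/∂P_{IronWorks} = 254 − 4P_{IronWorks} + P_{FlexHub} = 0 ⇒ P_{IronWorks} = 63.5 + 0.25P_{FlexHub}.
Similarly P_{FlexHub} = 62.5 + 0.25P_{IronWorks}.
Plugging P_{FlexHub} into IronWorks's best response: P_{IronWorks} = 63.5 + 0.25(62.5 + 0.25P_{IronWorks}) ⇒ 0.9375P_{IronWorks} = 79.125, so P_{IronWorks} = 84.4.
Then P_{FlexHub} = 62.5 + 0.25·84.4 = 83.6.
q_{IronWorks} = 168 − 2·84.4 + 83.6 = 82.8.

82.8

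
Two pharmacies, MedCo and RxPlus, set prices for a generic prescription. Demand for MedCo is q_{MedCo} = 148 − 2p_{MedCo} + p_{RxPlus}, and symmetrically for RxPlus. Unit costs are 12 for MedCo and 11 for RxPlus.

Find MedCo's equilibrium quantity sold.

MedCo's profit: π = (p_{MedCo} − 12)(148 − 2p_{MedCo} + p_{RxPlus}).
∂π/∂p_{MedCo} = 172 − 4p_{MedCo} + p_{RxPlus} = 0 ⇒ p_{MedCo} = 43 + 0.25p_{RxPlus}.
Similarly p_{RxPlus} = 42.5 + 0.25p_{MedCo}.
Substituting the second reaction function into the first: p_{MedCo} = 43 + 0.25(42.5 + 0.25p_{MedCo}), which gives 0.9375p_{MedCo} = 53.625 ⇒ p_{MedCo} = 57.2.
Then p_{RxPlus} = 42.5 + 0.25·57.2 = 56.8.
q_{MedCo} = 148 − 2·57.2 + 56.8 = 90.4.

90.4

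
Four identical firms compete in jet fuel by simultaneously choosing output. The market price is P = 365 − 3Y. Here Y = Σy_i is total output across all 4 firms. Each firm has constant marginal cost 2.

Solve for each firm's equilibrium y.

24.2

A representative firm's profit is π_i = y_i(365 − 3Y) − 2y_i, with Y = y_i + Σ_{j≠i} y_j.
First-order condition: 363 − 6y_i − 3Σ_{j≠i} y_j = 0.
With identical firms, set every y_j = y: then 363 − 6y − 9y = 0, i.e. y = 363/15 = 24.2.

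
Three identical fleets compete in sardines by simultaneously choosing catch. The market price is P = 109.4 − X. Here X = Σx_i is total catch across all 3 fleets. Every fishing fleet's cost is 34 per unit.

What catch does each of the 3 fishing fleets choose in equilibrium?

A representative fishing fleet's profit is π_i = x_i(109.4 − X) − 34x_i, with X = x_i + Σ_{j≠i} x_j.
First-order condition: 75.4 − 2x_i − Σ_{j≠i} x_j = 0.
Imposing symmetry (x_j = x for all j) turns Σ_{j≠i} x_j into 2x, so 75.4 = 4x and x = 18.85.

18.85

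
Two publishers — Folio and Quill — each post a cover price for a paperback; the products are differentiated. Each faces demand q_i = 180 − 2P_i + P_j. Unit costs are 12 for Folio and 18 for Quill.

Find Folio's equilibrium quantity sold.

113.6

Folio's profit: π = (P_{Folio} − 12)(180 − 2P_{Folio} + P_{Quill}).
∂π/∂P_{Folio} = 204 − 4P_{Folio} + P_{Quill} = 0 ⇒ P_{Folio} = 51 + 0.25P_{Quill}.
Similarly P_{Quill} = 54 + 0.25P_{Folio}.
Substituting the second reaction function into the first: P_{Folio} = 51 + 0.25(54 + 0.25P_{Folio}), which gives 0.9375P_{Folio} = 64.5 ⇒ P_{Folio} = 68.8.
Then P_{Quill} = 54 + 0.25·68.8 = 71.2.
q_{Folio} = 180 − 2·68.8 + 71.2 = 113.6.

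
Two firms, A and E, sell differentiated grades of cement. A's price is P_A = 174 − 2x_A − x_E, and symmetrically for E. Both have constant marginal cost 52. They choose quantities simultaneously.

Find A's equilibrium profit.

1190.72

Firm A's profit: π = x_A(174 − 2x_A − x_E) − 52x_A.
∂π/∂x_A = 122 − 4x_A − x_E = 0 ⇒ x_A = 30.5 − 0.25x_E.
By symmetry x_E = x_A; substituting into the reaction function, 1.25x_A = 30.5 and x_A = 24.4.
P_A = 174 − 2·24.4 − 24.4 = 100.8.
Profit = (100.8 − 52)·24.4 = 1190.72.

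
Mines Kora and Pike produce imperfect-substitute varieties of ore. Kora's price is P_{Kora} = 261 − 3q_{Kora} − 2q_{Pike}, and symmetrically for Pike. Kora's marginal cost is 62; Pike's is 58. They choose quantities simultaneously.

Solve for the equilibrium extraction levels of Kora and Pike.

24.625, 25.625

Mine Kora's profit: π = q_{Kora}(261 − 3q_{Kora} − 2q_{Pike}) − 62q_{Kora}.
∂π/∂q_{Kora} = 199 − 6q_{Kora} − 2q_{Pike} = 0 ⇒ q_{Kora} = 199/6 − (1/3)q_{Pike}.
Similarly q_{Pike} = 203/6 − (1/3)q_{Kora}.
Plugging q_{Pike} into Kora's best response: q_{Kora} = 199/6 − (1/3)(203/6 − (1/3)q_{Kora}) ⇒ (8/9)q_{Kora} = 197/9, so q_{Kora} = 24.625.
Then q_{Pike} = 203/6 − (1/3)·24.625 = 25.625.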